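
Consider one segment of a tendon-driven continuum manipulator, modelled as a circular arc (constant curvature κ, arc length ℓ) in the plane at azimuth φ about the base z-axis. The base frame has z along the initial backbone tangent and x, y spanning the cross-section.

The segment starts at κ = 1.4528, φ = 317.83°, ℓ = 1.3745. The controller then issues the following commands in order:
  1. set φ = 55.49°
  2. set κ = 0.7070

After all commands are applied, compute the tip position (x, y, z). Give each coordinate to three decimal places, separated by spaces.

0.350 0.508 1.168

initial: κ=1.4528, φ=317.83°, ℓ=1.3745
cmd 1: set φ=55.49° → (κ,φ,ℓ)=(1.4528,55.49°,1.3745) → tip=(0.5511,0.8016,0.6268)
cmd 2: set κ=0.7070 → (κ,φ,ℓ)=(0.7070,55.49°,1.3745) → tip=(0.3495,0.5084,1.1682)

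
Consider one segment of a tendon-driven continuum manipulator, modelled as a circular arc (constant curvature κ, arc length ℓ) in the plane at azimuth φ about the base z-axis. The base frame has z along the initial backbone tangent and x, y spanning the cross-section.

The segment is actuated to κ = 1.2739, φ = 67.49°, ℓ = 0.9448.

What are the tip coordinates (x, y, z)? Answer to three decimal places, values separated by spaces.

0.193 0.465 0.733

θ = κ·ℓ = 1.2739 × 0.9448 = 1.20358 rad
ρ = (1 − cos θ)/κ = (1 − 0.35902)/1.2739 = 0.50317
z = sin θ / κ = 0.93333/1.2739 = 0.73266
x = ρ cos φ = 0.50317 × cos(67.49°) = 0.19263
y = ρ sin φ = 0.50317 × sin(67.49°) = 0.46483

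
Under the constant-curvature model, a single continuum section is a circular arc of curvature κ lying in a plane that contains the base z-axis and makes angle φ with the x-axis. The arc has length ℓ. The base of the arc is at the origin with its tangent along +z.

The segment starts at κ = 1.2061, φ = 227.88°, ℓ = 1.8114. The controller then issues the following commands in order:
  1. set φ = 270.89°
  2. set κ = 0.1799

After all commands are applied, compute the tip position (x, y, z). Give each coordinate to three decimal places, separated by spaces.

0.005 -0.293 1.780

initial: κ=1.2061, φ=227.88°, ℓ=1.8114
cmd 1: set φ=270.89° → (κ,φ,ℓ)=(1.2061,270.89°,1.8114) → tip=(0.0203,-1.3066,0.6777)
cmd 2: set κ=0.1799 → (κ,φ,ℓ)=(0.1799,270.89°,1.8114) → tip=(0.0045,-0.2925,1.7795)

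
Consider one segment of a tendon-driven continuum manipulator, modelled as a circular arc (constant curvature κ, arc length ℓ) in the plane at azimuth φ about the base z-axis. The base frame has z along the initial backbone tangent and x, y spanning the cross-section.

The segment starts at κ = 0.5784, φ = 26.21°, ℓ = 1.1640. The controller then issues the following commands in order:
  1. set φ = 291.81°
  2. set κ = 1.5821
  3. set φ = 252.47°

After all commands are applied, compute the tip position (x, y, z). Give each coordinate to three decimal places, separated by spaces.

initial: κ=0.5784, φ=26.21°, ℓ=1.1640
cmd 1: set φ=291.81° → (κ,φ,ℓ)=(0.5784,291.81°,1.1640) → tip=(0.1402,-0.3503,1.0780)
cmd 2: set κ=1.5821 → (κ,φ,ℓ)=(1.5821,291.81°,1.1640) → tip=(0.2976,-0.7438,0.6090)
cmd 3: set φ=252.47° → (κ,φ,ℓ)=(1.5821,252.47°,1.1640) → tip=(-0.2413,-0.7639,0.6090)

-0.241 -0.764 0.609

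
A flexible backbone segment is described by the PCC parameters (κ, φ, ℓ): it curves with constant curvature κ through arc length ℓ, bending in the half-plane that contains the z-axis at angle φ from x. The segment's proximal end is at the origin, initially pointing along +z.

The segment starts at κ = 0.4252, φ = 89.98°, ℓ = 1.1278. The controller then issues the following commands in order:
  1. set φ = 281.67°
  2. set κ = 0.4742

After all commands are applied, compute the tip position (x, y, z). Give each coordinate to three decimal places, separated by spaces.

initial: κ=0.4252, φ=89.98°, ℓ=1.1278
cmd 1: set φ=281.67° → (κ,φ,ℓ)=(0.4252,281.67°,1.1278) → tip=(0.0537,-0.2598,1.0851)
cmd 2: set κ=0.4742 → (κ,φ,ℓ)=(0.4742,281.67°,1.1278) → tip=(0.0596,-0.2884,1.0748)

0.060 -0.288 1.075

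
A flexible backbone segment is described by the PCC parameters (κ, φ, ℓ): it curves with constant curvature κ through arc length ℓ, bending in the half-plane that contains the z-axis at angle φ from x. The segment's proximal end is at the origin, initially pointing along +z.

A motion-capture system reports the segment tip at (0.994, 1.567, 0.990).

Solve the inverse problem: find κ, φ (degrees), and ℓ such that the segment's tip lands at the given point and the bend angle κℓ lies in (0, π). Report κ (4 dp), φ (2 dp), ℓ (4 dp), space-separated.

ρ = √(x²+y²) = √(0.994² + 1.567²) = 1.85567
φ = atan2(y, x) mod 360° = atan2(1.567, 0.994) = 57.6117°
|p|² = ρ² + z² = 1.85567² + 0.990² = 4.42362
κ = 2ρ / |p|² = 2×1.85567 / 4.42362 = 0.83898
θ = 2·atan2(ρ, z) = 2·atan2(1.85567, 0.990) = 2.16142 rad
ℓ = θ/κ = 2.16142/0.83898 = 2.57624

0.8390 57.61 2.5762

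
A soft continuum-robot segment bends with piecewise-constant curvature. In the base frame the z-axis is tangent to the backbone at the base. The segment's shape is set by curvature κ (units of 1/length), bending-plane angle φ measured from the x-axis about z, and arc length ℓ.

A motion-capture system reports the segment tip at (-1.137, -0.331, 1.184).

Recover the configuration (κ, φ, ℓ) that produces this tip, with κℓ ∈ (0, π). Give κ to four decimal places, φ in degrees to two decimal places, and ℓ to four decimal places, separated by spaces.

ρ = √(x²+y²) = √(-1.137² + -0.331²) = 1.18420
φ = atan2(y, x) mod 360° = atan2(-0.331, -1.137) = 196.2312°
|p|² = ρ² + z² = 1.18420² + 1.184² = 2.80419
κ = 2ρ / |p|² = 2×1.18420 / 2.80419 = 0.84459
θ = 2·atan2(ρ, z) = 2·atan2(1.18420, 1.184) = 1.57097 rad
ℓ = θ/κ = 1.57097/0.84459 = 1.86002

0.8446 196.23 1.8600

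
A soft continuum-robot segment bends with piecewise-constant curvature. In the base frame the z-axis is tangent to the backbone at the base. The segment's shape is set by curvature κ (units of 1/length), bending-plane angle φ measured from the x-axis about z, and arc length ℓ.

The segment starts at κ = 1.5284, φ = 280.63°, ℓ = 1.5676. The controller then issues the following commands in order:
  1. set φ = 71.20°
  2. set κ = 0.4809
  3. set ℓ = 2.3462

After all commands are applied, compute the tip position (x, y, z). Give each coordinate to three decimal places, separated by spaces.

0.383 1.126 1.879

initial: κ=1.5284, φ=280.63°, ℓ=1.5676
cmd 1: set φ=71.20° → (κ,φ,ℓ)=(1.5284,71.20°,1.5676) → tip=(0.3657,1.0744,0.4439)
cmd 2: set κ=0.4809 → (κ,φ,ℓ)=(0.4809,71.20°,1.5676) → tip=(0.1816,0.5334,1.4233)
cmd 3: set ℓ=2.3462 → (κ,φ,ℓ)=(0.4809,71.20°,2.3462) → tip=(0.3832,1.1256,1.8791)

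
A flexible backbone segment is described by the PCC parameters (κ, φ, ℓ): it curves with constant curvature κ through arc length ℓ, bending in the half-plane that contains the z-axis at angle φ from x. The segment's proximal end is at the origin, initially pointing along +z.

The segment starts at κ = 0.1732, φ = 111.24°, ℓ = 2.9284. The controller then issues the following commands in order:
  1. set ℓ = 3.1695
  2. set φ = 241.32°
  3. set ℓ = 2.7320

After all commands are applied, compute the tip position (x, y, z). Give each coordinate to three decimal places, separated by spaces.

-0.304 -0.557 2.631

initial: κ=0.1732, φ=111.24°, ℓ=2.9284
cmd 1: set ℓ=3.1695 → (κ,φ,ℓ)=(0.1732,111.24°,3.1695) → tip=(-0.3073,0.7907,3.0127)
cmd 2: set φ=241.32° → (κ,φ,ℓ)=(0.1732,241.32°,3.1695) → tip=(-0.4071,-0.7443,3.0127)
cmd 3: set ℓ=2.7320 → (κ,φ,ℓ)=(0.1732,241.32°,2.7320) → tip=(-0.3045,-0.5566,2.6312)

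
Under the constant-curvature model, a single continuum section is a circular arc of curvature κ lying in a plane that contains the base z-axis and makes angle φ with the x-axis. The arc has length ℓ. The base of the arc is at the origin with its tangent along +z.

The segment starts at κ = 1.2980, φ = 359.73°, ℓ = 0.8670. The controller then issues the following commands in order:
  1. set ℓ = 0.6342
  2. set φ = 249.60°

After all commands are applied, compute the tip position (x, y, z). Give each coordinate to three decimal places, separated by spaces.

-0.086 -0.231 0.565

initial: κ=1.2980, φ=359.73°, ℓ=0.8670
cmd 1: set ℓ=0.6342 → (κ,φ,ℓ)=(1.2980,359.73°,0.6342) → tip=(0.2466,-0.0012,0.5650)
cmd 2: set φ=249.60° → (κ,φ,ℓ)=(1.2980,249.60°,0.6342) → tip=(-0.0860,-0.2312,0.5650)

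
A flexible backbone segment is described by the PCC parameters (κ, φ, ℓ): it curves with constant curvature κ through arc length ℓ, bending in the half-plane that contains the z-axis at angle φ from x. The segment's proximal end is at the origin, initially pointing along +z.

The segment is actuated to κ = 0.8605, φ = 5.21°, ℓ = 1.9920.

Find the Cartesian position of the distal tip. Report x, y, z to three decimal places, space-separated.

1.323 0.121 1.150

θ = κ·ℓ = 0.8605 × 1.9920 = 1.71412 rad
ρ = (1 − cos θ)/κ = (1 − -0.14283)/0.8605 = 1.32810
z = sin θ / κ = 0.98975/0.8605 = 1.15020
x = ρ cos φ = 1.32810 × cos(5.21°) = 1.32261
y = ρ sin φ = 1.32810 × sin(5.21°) = 0.12060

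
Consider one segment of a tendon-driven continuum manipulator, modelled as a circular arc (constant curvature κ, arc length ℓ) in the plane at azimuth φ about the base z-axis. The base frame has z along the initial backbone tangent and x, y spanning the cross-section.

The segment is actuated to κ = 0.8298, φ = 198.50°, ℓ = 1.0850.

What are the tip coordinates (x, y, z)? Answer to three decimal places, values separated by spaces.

-0.433 -0.145 0.944

θ = κ·ℓ = 0.8298 × 1.0850 = 0.90033 rad
ρ = (1 − cos θ)/κ = (1 − 0.62135)/0.8298 = 0.45632
z = sin θ / κ = 0.78353/0.8298 = 0.94424
x = ρ cos φ = 0.45632 × cos(198.50°) = -0.43274
y = ρ sin φ = 0.45632 × sin(198.50°) = -0.14479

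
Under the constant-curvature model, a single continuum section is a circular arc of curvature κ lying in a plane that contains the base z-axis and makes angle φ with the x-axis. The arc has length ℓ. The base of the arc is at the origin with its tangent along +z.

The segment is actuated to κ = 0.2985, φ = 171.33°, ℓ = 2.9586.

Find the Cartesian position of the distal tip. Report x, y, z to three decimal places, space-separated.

θ = κ·ℓ = 0.2985 × 2.9586 = 0.88314 rad
ρ = (1 − cos θ)/κ = (1 − 0.63473)/0.2985 = 1.22370
z = sin θ / κ = 0.77274/0.2985 = 2.58873
x = ρ cos φ = 1.22370 × cos(171.33°) = -1.20971
y = ρ sin φ = 1.22370 × sin(171.33°) = 0.18446

-1.210 0.184 2.589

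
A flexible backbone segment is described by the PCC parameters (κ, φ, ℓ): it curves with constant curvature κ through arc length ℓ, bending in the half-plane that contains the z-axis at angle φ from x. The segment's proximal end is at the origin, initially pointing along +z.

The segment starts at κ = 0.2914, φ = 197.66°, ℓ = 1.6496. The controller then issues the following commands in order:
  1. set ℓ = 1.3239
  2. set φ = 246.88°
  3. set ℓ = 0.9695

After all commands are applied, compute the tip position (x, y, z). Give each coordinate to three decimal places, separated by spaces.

initial: κ=0.2914, φ=197.66°, ℓ=1.6496
cmd 1: set ℓ=1.3239 → (κ,φ,ℓ)=(0.2914,197.66°,1.3239) → tip=(-0.2403,-0.0765,1.2913)
cmd 2: set φ=246.88° → (κ,φ,ℓ)=(0.2914,246.88°,1.3239) → tip=(-0.0990,-0.2320,1.2913)
cmd 3: set ℓ=0.9695 → (κ,φ,ℓ)=(0.2914,246.88°,0.9695) → tip=(-0.0534,-0.1251,0.9567)

-0.053 -0.125 0.957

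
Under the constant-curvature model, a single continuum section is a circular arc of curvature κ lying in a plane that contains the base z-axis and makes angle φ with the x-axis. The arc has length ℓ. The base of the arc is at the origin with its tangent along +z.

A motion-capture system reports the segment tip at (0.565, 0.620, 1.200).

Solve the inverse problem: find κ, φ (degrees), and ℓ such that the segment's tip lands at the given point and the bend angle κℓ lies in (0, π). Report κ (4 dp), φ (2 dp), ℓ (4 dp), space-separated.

0.7826 47.66 1.5590

ρ = √(x²+y²) = √(0.565² + 0.620²) = 0.83882
φ = atan2(y, x) mod 360° = atan2(0.620, 0.565) = 47.6574°
|p|² = ρ² + z² = 0.83882² + 1.200² = 2.14362
κ = 2ρ / |p|² = 2×0.83882 / 2.14362 = 0.78262
θ = 2·atan2(ρ, z) = 2·atan2(0.83882, 1.200) = 1.22014 rad
ℓ = θ/κ = 1.22014/0.78262 = 1.55904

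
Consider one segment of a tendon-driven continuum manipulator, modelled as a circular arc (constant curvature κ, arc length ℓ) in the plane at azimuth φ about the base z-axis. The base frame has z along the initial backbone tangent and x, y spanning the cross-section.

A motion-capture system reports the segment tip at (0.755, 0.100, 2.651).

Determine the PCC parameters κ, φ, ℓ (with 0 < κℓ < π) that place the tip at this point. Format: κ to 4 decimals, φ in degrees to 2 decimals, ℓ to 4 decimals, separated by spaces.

ρ = √(x²+y²) = √(0.755² + 0.100²) = 0.76159
φ = atan2(y, x) mod 360° = atan2(0.100, 0.755) = 7.5449°
|p|² = ρ² + z² = 0.76159² + 2.651² = 7.60783
κ = 2ρ / |p|² = 2×0.76159 / 7.60783 = 0.20021
θ = 2·atan2(ρ, z) = 2·atan2(0.76159, 2.651) = 0.55950 rad
ℓ = θ/κ = 0.55950/0.20021 = 2.79454

0.2002 7.54 2.7945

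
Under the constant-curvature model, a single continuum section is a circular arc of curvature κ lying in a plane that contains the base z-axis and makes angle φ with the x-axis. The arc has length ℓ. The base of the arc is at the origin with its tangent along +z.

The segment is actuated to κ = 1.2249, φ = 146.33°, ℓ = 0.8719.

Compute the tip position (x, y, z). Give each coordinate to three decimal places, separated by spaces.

θ = κ·ℓ = 1.2249 × 0.8719 = 1.06799 rad
ρ = (1 − cos θ)/κ = (1 − 0.48189)/1.2249 = 0.42298
z = sin θ / κ = 0.87623/1.2249 = 0.71535
x = ρ cos φ = 0.42298 × cos(146.33°) = -0.35203
y = ρ sin φ = 0.42298 × sin(146.33°) = 0.23451

-0.352 0.235 0.715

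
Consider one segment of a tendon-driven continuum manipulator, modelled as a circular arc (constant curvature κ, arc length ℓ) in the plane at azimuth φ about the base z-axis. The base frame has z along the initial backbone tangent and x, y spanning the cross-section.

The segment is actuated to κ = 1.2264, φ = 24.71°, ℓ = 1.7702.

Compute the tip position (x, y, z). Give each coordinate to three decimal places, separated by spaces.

1.159 0.533 0.673

θ = κ·ℓ = 1.2264 × 1.7702 = 2.17097 rad
ρ = (1 − cos θ)/κ = (1 − -0.56479)/1.2264 = 1.27592
z = sin θ / κ = 0.82524/1.2264 = 0.67289
x = ρ cos φ = 1.27592 × cos(24.71°) = 1.15909
y = ρ sin φ = 1.27592 × sin(24.71°) = 0.53337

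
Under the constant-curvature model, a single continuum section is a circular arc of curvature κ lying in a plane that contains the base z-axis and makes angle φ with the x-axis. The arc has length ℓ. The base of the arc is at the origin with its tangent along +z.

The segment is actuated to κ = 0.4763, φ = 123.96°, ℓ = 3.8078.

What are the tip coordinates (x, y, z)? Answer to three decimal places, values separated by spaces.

-1.455 2.160 2.038

θ = κ·ℓ = 0.4763 × 3.8078 = 1.81366 rad
ρ = (1 − cos θ)/κ = (1 − -0.24048)/0.4763 = 2.60441
z = sin θ / κ = 0.97065/0.4763 = 2.03791
x = ρ cos φ = 2.60441 × cos(123.96°) = -1.45486
y = ρ sin φ = 2.60441 × sin(123.96°) = 2.16017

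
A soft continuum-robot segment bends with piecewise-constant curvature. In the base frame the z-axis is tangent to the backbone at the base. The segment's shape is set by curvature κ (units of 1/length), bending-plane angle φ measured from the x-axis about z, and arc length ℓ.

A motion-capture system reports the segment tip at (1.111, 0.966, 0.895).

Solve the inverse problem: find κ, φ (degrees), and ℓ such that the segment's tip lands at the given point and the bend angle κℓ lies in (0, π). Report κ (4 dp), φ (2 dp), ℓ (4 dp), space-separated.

0.9919 41.01 2.0659

ρ = √(x²+y²) = √(1.111² + 0.966²) = 1.47224
φ = atan2(y, x) mod 360° = atan2(0.966, 1.111) = 41.0065°
|p|² = ρ² + z² = 1.47224² + 0.895² = 2.96850
κ = 2ρ / |p|² = 2×1.47224 / 2.96850 = 0.99190
θ = 2·atan2(ρ, z) = 2·atan2(1.47224, 0.895) = 2.04915 rad
ℓ = θ/κ = 2.04915/0.99190 = 2.06587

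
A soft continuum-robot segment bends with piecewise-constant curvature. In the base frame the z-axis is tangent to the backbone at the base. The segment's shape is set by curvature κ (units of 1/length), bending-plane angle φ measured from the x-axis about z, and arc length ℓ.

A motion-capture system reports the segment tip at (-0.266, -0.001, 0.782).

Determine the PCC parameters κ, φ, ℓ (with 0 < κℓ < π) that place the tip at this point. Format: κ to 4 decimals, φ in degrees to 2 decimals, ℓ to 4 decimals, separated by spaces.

ρ = √(x²+y²) = √(-0.266² + -0.001²) = 0.26600
φ = atan2(y, x) mod 360° = atan2(-0.001, -0.266) = 180.2154°
|p|² = ρ² + z² = 0.26600² + 0.782² = 0.68228
κ = 2ρ / |p|² = 2×0.26600 / 0.68228 = 0.77974
θ = 2·atan2(ρ, z) = 2·atan2(0.26600, 0.782) = 0.65576 rad
ℓ = θ/κ = 0.65576/0.77974 = 0.84099

0.7797 180.22 0.8410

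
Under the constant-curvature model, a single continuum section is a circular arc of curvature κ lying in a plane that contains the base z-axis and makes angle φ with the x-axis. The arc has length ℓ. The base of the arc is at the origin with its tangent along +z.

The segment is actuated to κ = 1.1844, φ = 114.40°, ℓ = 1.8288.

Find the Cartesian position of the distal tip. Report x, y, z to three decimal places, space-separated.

-0.544 1.200 0.699

θ = κ·ℓ = 1.1844 × 1.8288 = 2.16603 rad
ρ = (1 − cos θ)/κ = (1 − -0.56070)/1.1844 = 1.31772
z = sin θ / κ = 0.82802/1.1844 = 0.69910
x = ρ cos φ = 1.31772 × cos(114.40°) = -0.54435
y = ρ sin φ = 1.31772 × sin(114.40°) = 1.20002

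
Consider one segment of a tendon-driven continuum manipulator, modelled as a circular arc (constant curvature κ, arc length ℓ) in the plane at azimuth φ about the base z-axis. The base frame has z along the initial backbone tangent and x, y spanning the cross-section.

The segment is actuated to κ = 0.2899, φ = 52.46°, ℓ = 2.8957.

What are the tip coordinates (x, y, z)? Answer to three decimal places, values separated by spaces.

0.698 0.908 2.567

θ = κ·ℓ = 0.2899 × 2.8957 = 0.83946 rad
ρ = (1 − cos θ)/κ = (1 − 0.66786)/0.2899 = 1.14570
z = sin θ / κ = 0.74428/0.2899 = 2.56738
x = ρ cos φ = 1.14570 × cos(52.46°) = 0.69809
y = ρ sin φ = 1.14570 × sin(52.46°) = 0.90846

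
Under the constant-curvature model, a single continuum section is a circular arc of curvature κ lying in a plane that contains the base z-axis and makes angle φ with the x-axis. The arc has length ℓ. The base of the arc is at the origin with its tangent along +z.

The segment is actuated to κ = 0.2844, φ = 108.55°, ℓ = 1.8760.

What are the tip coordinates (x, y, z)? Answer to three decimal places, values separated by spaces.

θ = κ·ℓ = 0.2844 × 1.8760 = 0.53353 rad
ρ = (1 − cos θ)/κ = (1 − 0.86101)/0.2844 = 0.48870
z = sin θ / κ = 0.50858/0.2844 = 1.78825
x = ρ cos φ = 0.48870 × cos(108.55°) = -0.15547
y = ρ sin φ = 0.48870 × sin(108.55°) = 0.46331

-0.155 0.463 1.788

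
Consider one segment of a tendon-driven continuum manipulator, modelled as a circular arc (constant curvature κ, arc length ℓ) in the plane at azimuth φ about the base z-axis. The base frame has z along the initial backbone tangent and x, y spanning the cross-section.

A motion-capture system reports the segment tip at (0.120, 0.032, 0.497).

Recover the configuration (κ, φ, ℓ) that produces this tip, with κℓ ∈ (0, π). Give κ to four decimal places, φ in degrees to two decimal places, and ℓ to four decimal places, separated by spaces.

0.9465 14.93 0.5174

ρ = √(x²+y²) = √(0.120² + 0.032²) = 0.12419
φ = atan2(y, x) mod 360° = atan2(0.032, 0.120) = 14.9314°
|p|² = ρ² + z² = 0.12419² + 0.497² = 0.26243
κ = 2ρ / |p|² = 2×0.12419 / 0.26243 = 0.94648
θ = 2·atan2(ρ, z) = 2·atan2(0.12419, 0.497) = 0.48974 rad
ℓ = θ/κ = 0.48974/0.94648 = 0.51744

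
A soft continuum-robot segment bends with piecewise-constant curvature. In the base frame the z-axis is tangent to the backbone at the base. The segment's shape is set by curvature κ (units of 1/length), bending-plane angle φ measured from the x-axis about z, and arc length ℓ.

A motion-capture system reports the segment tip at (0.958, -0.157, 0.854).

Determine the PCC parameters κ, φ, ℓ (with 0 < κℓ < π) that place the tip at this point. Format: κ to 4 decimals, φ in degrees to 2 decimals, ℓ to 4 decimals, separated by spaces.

ρ = √(x²+y²) = √(0.958² + -0.157²) = 0.97078
φ = atan2(y, x) mod 360° = atan2(-0.157, 0.958) = 350.6929°
|p|² = ρ² + z² = 0.97078² + 0.854² = 1.67173
κ = 2ρ / |p|² = 2×0.97078 / 1.67173 = 1.16141
θ = 2·atan2(ρ, z) = 2·atan2(0.97078, 0.854) = 1.69862 rad
ℓ = θ/κ = 1.69862/1.16141 = 1.46255

1.1614 350.69 1.4625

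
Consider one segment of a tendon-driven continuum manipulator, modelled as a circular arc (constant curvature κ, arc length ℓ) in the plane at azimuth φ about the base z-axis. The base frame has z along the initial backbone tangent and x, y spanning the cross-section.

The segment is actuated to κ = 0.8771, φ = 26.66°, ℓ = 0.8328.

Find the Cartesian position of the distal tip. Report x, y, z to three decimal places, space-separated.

θ = κ·ℓ = 0.8771 × 0.8328 = 0.73045 rad
ρ = (1 − cos θ)/κ = (1 − 0.74487)/0.8771 = 0.29087
z = sin θ / κ = 0.66720/0.8771 = 0.76069
x = ρ cos φ = 0.29087 × cos(26.66°) = 0.25995
y = ρ sin φ = 0.29087 × sin(26.66°) = 0.13051

0.260 0.131 0.761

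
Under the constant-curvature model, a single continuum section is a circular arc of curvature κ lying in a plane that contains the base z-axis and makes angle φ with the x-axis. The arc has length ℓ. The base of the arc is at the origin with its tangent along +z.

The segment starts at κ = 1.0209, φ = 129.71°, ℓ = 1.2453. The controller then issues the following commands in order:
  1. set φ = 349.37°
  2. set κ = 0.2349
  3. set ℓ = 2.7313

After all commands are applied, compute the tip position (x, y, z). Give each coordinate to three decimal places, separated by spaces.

initial: κ=1.0209, φ=129.71°, ℓ=1.2453
cmd 1: set φ=349.37° → (κ,φ,ℓ)=(1.0209,349.37°,1.2453) → tip=(0.6787,-0.1274,0.9359)
cmd 2: set κ=0.2349 → (κ,φ,ℓ)=(0.2349,349.37°,1.2453) → tip=(0.1777,-0.0334,1.2276)
cmd 3: set ℓ=2.7313 → (κ,φ,ℓ)=(0.2349,349.37°,2.7313) → tip=(0.8320,-0.1562,2.5477)

0.832 -0.156 2.548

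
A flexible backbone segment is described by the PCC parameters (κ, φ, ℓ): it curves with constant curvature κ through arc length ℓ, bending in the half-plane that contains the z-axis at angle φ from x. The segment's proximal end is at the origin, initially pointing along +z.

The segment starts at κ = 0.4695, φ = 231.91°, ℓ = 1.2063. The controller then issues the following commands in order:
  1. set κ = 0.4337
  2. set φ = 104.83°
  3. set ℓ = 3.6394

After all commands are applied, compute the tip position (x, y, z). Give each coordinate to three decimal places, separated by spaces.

initial: κ=0.4695, φ=231.91°, ℓ=1.2063
cmd 1: set κ=0.4337 → (κ,φ,ℓ)=(0.4337,231.91°,1.2063) → tip=(-0.1903,-0.2427,1.1520)
cmd 2: set φ=104.83° → (κ,φ,ℓ)=(0.4337,104.83°,1.2063) → tip=(-0.0789,0.2981,1.1520)
cmd 3: set ℓ=3.6394 → (κ,φ,ℓ)=(0.4337,104.83°,3.6394) → tip=(-0.5947,2.2459,2.3057)

-0.595 2.246 2.306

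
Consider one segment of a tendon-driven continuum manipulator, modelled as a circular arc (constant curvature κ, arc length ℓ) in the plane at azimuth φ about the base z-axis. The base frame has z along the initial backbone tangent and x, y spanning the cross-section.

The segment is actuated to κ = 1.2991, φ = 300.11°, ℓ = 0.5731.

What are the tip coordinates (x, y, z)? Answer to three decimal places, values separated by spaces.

θ = κ·ℓ = 1.2991 × 0.5731 = 0.74451 rad
ρ = (1 − cos θ)/κ = (1 − 0.73542)/1.2991 = 0.20367
z = sin θ / κ = 0.67761/1.2991 = 0.52160
x = ρ cos φ = 0.20367 × cos(300.11°) = 0.10217
y = ρ sin φ = 0.20367 × sin(300.11°) = -0.17618

0.102 -0.176 0.522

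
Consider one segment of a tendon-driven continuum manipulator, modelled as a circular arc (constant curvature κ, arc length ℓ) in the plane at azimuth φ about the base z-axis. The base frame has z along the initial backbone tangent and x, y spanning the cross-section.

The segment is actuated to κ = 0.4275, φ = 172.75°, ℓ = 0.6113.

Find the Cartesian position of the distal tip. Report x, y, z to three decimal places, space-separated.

θ = κ·ℓ = 0.4275 × 0.6113 = 0.26133 rad
ρ = (1 − cos θ)/κ = (1 − 0.96605)/0.4275 = 0.07942
z = sin θ / κ = 0.25837/0.4275 = 0.60437
x = ρ cos φ = 0.07942 × cos(172.75°) = -0.07879
y = ρ sin φ = 0.07942 × sin(172.75°) = 0.01002

-0.079 0.010 0.604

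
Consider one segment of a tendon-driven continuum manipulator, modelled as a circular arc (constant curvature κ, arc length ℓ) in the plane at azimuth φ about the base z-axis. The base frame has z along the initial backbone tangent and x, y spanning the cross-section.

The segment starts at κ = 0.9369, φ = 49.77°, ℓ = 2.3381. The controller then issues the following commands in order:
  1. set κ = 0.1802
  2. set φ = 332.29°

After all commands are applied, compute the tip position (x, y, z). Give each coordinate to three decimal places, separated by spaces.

0.430 -0.226 2.270

initial: κ=0.9369, φ=49.77°, ℓ=2.3381
cmd 1: set κ=0.1802 → (κ,φ,ℓ)=(0.1802,49.77°,2.3381) → tip=(0.3134,0.3705,2.2695)
cmd 2: set φ=332.29° → (κ,φ,ℓ)=(0.1802,332.29°,2.3381) → tip=(0.4296,-0.2257,2.2695)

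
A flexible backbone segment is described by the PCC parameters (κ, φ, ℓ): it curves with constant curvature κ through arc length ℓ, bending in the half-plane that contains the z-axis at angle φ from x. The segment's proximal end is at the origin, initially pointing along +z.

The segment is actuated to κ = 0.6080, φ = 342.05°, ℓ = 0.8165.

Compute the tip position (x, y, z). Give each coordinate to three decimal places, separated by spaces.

θ = κ·ℓ = 0.6080 × 0.8165 = 0.49643 rad
ρ = (1 − cos θ)/κ = (1 − 0.87929)/0.6080 = 0.19854
z = sin θ / κ = 0.47629/0.6080 = 0.78337
x = ρ cos φ = 0.19854 × cos(342.05°) = 0.18888
y = ρ sin φ = 0.19854 × sin(342.05°) = -0.06119

0.189 -0.061 0.783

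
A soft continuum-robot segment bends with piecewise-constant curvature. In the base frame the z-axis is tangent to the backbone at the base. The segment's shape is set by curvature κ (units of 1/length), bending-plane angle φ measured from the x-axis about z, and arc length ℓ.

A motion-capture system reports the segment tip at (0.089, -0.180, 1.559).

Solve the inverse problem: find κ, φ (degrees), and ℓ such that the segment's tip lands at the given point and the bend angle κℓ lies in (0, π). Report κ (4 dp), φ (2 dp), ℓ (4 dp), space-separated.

ρ = √(x²+y²) = √(0.089² + -0.180²) = 0.20080
φ = atan2(y, x) mod 360° = atan2(-0.180, 0.089) = 296.3098°
|p|² = ρ² + z² = 0.20080² + 1.559² = 2.47080
κ = 2ρ / |p|² = 2×0.20080 / 2.47080 = 0.16254
θ = 2·atan2(ρ, z) = 2·atan2(0.20080, 1.559) = 0.25619 rad
ℓ = θ/κ = 0.25619/0.16254 = 1.57619

0.1625 296.31 1.5762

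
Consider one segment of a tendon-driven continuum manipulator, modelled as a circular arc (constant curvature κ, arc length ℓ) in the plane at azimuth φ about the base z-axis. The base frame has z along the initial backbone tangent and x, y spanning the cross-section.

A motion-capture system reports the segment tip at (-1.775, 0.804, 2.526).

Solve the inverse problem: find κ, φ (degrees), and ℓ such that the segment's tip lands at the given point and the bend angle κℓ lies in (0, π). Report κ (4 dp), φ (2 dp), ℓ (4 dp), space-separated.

ρ = √(x²+y²) = √(-1.775² + 0.804²) = 1.94860
φ = atan2(y, x) mod 360° = atan2(0.804, -1.775) = 155.6315°
|p|² = ρ² + z² = 1.94860² + 2.526² = 10.17772
κ = 2ρ / |p|² = 2×1.94860 / 10.17772 = 0.38291
θ = 2·atan2(ρ, z) = 2·atan2(1.94860, 2.526) = 1.31414 rad
ℓ = θ/κ = 1.31414/0.38291 = 3.43193

0.3829 155.63 3.4319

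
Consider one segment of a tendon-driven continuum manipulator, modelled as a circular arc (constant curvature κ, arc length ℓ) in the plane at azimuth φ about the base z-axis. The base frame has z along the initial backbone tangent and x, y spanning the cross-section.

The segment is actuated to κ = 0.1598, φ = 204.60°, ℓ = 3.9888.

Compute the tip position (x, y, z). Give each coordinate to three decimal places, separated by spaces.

-1.117 -0.512 3.724

θ = κ·ℓ = 0.1598 × 3.9888 = 0.63741 rad
ρ = (1 − cos θ)/κ = (1 − 0.80364)/0.1598 = 1.22879
z = sin θ / κ = 0.59512/0.1598 = 3.72413
x = ρ cos φ = 1.22879 × cos(204.60°) = -1.11726
y = ρ sin φ = 1.22879 × sin(204.60°) = -0.51152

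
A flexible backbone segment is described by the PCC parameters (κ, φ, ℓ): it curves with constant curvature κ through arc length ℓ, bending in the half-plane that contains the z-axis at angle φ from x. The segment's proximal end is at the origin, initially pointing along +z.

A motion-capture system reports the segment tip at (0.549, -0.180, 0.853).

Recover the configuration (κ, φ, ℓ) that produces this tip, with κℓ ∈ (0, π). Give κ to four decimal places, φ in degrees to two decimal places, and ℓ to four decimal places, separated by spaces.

ρ = √(x²+y²) = √(0.549² + -0.180²) = 0.57776
φ = atan2(y, x) mod 360° = atan2(-0.180, 0.549) = 341.8473°
|p|² = ρ² + z² = 0.57776² + 0.853² = 1.06141
κ = 2ρ / |p|² = 2×0.57776 / 1.06141 = 1.08866
θ = 2·atan2(ρ, z) = 2·atan2(0.57776, 0.853) = 1.19069 rad
ℓ = θ/κ = 1.19069/1.08866 = 1.09372

1.0887 341.85 1.0937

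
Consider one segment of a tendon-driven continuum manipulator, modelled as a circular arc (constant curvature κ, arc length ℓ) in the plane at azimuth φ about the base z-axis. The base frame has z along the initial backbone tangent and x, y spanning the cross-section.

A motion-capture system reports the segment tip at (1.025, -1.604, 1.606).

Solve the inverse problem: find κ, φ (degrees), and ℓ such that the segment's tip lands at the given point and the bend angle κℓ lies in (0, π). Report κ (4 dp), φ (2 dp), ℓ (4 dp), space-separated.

ρ = √(x²+y²) = √(1.025² + -1.604²) = 1.90353
φ = atan2(y, x) mod 360° = atan2(-1.604, 1.025) = 302.5797°
|p|² = ρ² + z² = 1.90353² + 1.606² = 6.20268
κ = 2ρ / |p|² = 2×1.90353 / 6.20268 = 0.61378
θ = 2·atan2(ρ, z) = 2·atan2(1.90353, 1.606) = 1.73995 rad
ℓ = θ/κ = 1.73995/0.61378 = 2.83482

0.6138 302.58 2.8348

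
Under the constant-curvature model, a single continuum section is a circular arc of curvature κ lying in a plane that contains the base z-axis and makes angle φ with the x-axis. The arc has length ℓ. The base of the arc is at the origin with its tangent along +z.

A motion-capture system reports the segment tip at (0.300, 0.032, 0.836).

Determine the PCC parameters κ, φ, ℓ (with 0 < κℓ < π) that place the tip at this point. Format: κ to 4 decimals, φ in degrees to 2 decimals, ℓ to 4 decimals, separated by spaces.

ρ = √(x²+y²) = √(0.300² + 0.032²) = 0.30170
φ = atan2(y, x) mod 360° = atan2(0.032, 0.300) = 6.0885°
|p|² = ρ² + z² = 0.30170² + 0.836² = 0.78992
κ = 2ρ / |p|² = 2×0.30170 / 0.78992 = 0.76388
θ = 2·atan2(ρ, z) = 2·atan2(0.30170, 0.836) = 0.69268 rad
ℓ = θ/κ = 0.69268/0.76388 = 0.90679

0.7639 6.09 0.9068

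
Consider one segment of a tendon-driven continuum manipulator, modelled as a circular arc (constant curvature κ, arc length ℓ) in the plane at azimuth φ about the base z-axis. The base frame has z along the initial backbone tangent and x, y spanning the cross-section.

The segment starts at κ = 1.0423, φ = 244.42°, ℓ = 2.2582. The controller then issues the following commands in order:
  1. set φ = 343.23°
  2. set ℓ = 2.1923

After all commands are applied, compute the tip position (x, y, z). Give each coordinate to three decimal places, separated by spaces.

1.520 -0.458 0.725

initial: κ=1.0423, φ=244.42°, ℓ=2.2582
cmd 1: set φ=343.23° → (κ,φ,ℓ)=(1.0423,343.23°,2.2582) → tip=(1.5666,-0.4721,0.6801)
cmd 2: set ℓ=2.1923 → (κ,φ,ℓ)=(1.0423,343.23°,2.1923) → tip=(1.5203,-0.4582,0.7249)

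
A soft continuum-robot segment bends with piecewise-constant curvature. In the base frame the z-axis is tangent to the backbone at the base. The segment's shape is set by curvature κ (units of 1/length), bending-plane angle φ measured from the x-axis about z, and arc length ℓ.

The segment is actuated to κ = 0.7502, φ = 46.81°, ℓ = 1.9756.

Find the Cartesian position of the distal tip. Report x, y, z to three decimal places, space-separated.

θ = κ·ℓ = 0.7502 × 1.9756 = 1.48210 rad
ρ = (1 − cos θ)/κ = (1 − 0.08858)/0.7502 = 1.21490
z = sin θ / κ = 0.99607/0.7502 = 1.32774
x = ρ cos φ = 1.21490 × cos(46.81°) = 0.83150
y = ρ sin φ = 1.21490 × sin(46.81°) = 0.88577

0.831 0.886 1.328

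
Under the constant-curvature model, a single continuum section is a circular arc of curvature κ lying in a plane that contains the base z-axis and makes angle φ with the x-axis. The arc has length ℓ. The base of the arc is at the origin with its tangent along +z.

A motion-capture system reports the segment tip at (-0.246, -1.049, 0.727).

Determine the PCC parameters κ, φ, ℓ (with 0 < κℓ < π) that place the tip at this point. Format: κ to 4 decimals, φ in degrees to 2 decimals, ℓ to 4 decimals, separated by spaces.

1.2755 256.80 1.5323

ρ = √(x²+y²) = √(-0.246² + -1.049²) = 1.07746
φ = atan2(y, x) mod 360° = atan2(-1.049, -0.246) = 256.8021°
|p|² = ρ² + z² = 1.07746² + 0.727² = 1.68945
κ = 2ρ / |p|² = 2×1.07746 / 1.68945 = 1.27552
θ = 2·atan2(ρ, z) = 2·atan2(1.07746, 0.727) = 1.95446 rad
ℓ = θ/κ = 1.95446/1.27552 = 1.53229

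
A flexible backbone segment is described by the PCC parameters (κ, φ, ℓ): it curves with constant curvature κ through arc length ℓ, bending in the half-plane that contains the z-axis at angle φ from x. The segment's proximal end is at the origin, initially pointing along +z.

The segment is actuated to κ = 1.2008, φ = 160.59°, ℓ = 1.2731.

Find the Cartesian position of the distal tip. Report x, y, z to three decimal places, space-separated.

-0.752 0.265 0.832

θ = κ·ℓ = 1.2008 × 1.2731 = 1.52874 rad
ρ = (1 − cos θ)/κ = (1 − 0.04205)/1.2008 = 0.79776
z = sin θ / κ = 0.99912/1.2008 = 0.83204
x = ρ cos φ = 0.79776 × cos(160.59°) = -0.75242
y = ρ sin φ = 0.79776 × sin(160.59°) = 0.26512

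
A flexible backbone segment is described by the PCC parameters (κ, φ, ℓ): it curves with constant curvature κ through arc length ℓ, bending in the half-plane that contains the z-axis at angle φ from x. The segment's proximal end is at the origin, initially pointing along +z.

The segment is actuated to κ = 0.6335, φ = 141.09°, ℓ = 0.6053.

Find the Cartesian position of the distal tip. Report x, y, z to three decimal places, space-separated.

-0.089 0.072 0.591

θ = κ·ℓ = 0.6335 × 0.6053 = 0.38346 rad
ρ = (1 − cos θ)/κ = (1 − 0.92738)/0.6335 = 0.11464
z = sin θ / κ = 0.37413/0.6335 = 0.59057
x = ρ cos φ = 0.11464 × cos(141.09°) = -0.08920
y = ρ sin φ = 0.11464 × sin(141.09°) = 0.07200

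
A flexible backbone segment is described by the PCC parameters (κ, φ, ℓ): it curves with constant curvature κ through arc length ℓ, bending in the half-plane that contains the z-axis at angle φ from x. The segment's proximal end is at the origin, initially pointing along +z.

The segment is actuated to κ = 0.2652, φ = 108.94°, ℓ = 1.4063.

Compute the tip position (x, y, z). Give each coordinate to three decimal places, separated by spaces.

θ = κ·ℓ = 0.2652 × 1.4063 = 0.37295 rad
ρ = (1 − cos θ)/κ = (1 − 0.93126)/0.2652 = 0.25921
z = sin θ / κ = 0.36436/0.2652 = 1.37393
x = ρ cos φ = 0.25921 × cos(108.94°) = -0.08414
y = ρ sin φ = 0.25921 × sin(108.94°) = 0.24518

-0.084 0.245 1.374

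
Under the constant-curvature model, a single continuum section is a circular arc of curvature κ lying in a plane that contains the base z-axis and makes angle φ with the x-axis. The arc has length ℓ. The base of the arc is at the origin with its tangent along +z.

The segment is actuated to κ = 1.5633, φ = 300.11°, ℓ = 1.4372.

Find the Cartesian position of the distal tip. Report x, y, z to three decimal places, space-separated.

0.522 -0.900 0.499

θ = κ·ℓ = 1.5633 × 1.4372 = 2.24677 rad
ρ = (1 − cos θ)/κ = (1 − -0.62566)/1.5633 = 1.03989
z = sin θ / κ = 0.78010/1.5633 = 0.49901
x = ρ cos φ = 1.03989 × cos(300.11°) = 0.52167
y = ρ sin φ = 1.03989 × sin(300.11°) = -0.89957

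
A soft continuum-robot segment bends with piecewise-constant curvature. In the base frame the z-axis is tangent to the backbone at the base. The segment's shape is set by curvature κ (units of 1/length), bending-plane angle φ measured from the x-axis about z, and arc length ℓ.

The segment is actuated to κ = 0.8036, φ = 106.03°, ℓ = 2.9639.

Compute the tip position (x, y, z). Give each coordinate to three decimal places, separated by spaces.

θ = κ·ℓ = 0.8036 × 2.9639 = 2.38179 rad
ρ = (1 − cos θ)/κ = (1 − -0.72497)/0.8036 = 2.14656
z = sin θ / κ = 0.68878/0.8036 = 0.85712
x = ρ cos φ = 2.14656 × cos(106.03°) = -0.59275
y = ρ sin φ = 2.14656 × sin(106.03°) = 2.06309

-0.593 2.063 0.857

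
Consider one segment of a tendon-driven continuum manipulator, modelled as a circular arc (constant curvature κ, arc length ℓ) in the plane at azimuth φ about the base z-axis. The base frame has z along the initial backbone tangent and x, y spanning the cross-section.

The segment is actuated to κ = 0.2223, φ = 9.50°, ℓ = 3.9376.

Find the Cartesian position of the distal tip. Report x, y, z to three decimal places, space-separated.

θ = κ·ℓ = 0.2223 × 3.9376 = 0.87533 rad
ρ = (1 − cos θ)/κ = (1 − 0.64074)/0.2223 = 1.61608
z = sin θ / κ = 0.76775/0.2223 = 3.45368
x = ρ cos φ = 1.61608 × cos(9.50°) = 1.59392
y = ρ sin φ = 1.61608 × sin(9.50°) = 0.26673

1.594 0.267 3.454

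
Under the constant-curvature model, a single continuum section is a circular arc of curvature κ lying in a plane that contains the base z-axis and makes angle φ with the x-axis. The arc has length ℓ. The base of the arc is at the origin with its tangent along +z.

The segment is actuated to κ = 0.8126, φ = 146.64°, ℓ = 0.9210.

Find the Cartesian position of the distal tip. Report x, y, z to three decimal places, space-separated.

θ = κ·ℓ = 0.8126 × 0.9210 = 0.74840 rad
ρ = (1 − cos θ)/κ = (1 − 0.73278)/0.8126 = 0.32885
z = sin θ / κ = 0.68047/0.8126 = 0.83740
x = ρ cos φ = 0.32885 × cos(146.64°) = -0.27467
y = ρ sin φ = 0.32885 × sin(146.64°) = 0.18083

-0.275 0.181 0.837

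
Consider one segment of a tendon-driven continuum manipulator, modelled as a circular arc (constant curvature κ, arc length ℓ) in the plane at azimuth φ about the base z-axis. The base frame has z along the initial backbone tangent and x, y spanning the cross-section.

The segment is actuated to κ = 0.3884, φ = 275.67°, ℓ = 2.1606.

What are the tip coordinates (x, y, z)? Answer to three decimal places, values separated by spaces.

θ = κ·ℓ = 0.3884 × 2.1606 = 0.83918 rad
ρ = (1 − cos θ)/κ = (1 − 0.66808)/0.3884 = 0.85459
z = sin θ / κ = 0.74409/0.3884 = 1.91579
x = ρ cos φ = 0.85459 × cos(275.67°) = 0.08443
y = ρ sin φ = 0.85459 × sin(275.67°) = -0.85041

0.084 -0.850 1.916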